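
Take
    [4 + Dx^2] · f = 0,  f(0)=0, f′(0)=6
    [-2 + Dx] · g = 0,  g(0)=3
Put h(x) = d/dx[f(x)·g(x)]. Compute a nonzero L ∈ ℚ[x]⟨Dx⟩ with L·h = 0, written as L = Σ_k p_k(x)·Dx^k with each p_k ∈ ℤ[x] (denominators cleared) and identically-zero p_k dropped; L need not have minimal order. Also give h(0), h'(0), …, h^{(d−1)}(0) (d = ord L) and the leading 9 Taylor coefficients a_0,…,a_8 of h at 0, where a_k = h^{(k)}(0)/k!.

L = 8 - 4·Dx + Dx^2  (order 2).
h: a_k = 18, 72, 72, 0, -48, -192/5, -64/5, 0, 64/35, …
ICs: h(0) = 18, h′(0) = 72.

f: a_k = 0, 6, 0, -4, 0, 4/5, 0, -8/105, 0, …
g: a_k = 3, 6, 6, 4, 2, 4/5, 4/15, 8/105, 2/105, …
f·g: L₀ = L_f ⊗_s L_g, ord ≤ 2·1.
h₀' ⇒ L via d/dx closure of L₀.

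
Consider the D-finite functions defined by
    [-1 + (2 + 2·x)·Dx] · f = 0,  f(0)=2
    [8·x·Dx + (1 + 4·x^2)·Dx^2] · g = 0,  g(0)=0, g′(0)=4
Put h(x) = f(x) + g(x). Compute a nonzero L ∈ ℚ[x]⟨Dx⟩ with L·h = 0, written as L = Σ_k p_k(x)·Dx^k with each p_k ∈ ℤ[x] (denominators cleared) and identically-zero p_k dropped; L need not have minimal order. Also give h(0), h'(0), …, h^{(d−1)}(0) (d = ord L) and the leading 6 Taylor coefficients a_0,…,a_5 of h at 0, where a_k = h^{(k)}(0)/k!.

f: a_k = 2, 1, -1/4, 1/8, -5/64, 7/128, …
g: a_k = 0, 4, 0, -16/3, 0, 64/5, …
Sum ⇒ L₀ = lclm(L_f,L_g) in ℚ(x)⟨Dx⟩.
L = (-16 - 40·x + 192·x^2 + 96·x^3)·Dx + (-35 - 64·x + 328·x^2 + 768·x^3 + 336·x^4)·Dx^2 + (-2 + 30·x + 48·x^2 + 144·x^3 + 224·x^4 + 96·x^5)·Dx^3  (order 3).
h: a_k = 2, 5, -1/4, -125/24, -5/64, 8227/640, …
ICs: h(0) = 2, h′(0) = 5, h′′(0) = -1/2.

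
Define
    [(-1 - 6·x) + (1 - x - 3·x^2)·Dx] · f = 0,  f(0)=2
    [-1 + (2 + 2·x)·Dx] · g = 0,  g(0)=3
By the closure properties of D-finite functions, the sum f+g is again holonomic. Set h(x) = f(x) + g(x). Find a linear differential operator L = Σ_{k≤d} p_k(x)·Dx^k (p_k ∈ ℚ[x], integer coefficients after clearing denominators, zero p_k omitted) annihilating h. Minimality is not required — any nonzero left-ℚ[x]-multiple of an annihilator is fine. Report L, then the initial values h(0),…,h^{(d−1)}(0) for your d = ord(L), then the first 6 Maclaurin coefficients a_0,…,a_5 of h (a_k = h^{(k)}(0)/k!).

f: a_k = 2, 2, 8, 14, 38, 80, …
g: a_k = 3, 3/2, -3/8, 3/16, -15/128, 21/256, …
L₀ := lclm(L_f,L_g); ord L₀ ≤ 1+1.
L = (-17 - 57·x - 135·x^2 - 90·x^3) + (33 + 134·x + 387·x^2 + 510·x^3 + 225·x^4)·Dx + (-2 - 30·x - 22·x^2 + 126·x^3 + 210·x^4 + 90·x^5)·Dx^2  (order 2).
h: a_k = 5, 7/2, 61/8, 227/16, 4849/128, 20501/256, …
ICs: h(0) = 5, h′(0) = 7/2.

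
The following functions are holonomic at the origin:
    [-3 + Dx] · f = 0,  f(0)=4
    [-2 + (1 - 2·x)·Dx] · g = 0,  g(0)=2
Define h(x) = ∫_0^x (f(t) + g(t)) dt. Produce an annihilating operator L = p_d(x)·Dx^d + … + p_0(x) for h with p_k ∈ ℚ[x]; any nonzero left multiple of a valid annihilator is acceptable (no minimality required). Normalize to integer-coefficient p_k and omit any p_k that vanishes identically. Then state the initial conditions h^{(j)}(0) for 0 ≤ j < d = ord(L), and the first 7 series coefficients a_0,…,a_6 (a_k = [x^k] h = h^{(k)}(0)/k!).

L = (6 + 36·x)·Dx + (1 - 36·x + 36·x^2)·Dx^2 + (-1 + 8·x - 12·x^2)·Dx^3  (order 3).
h: a_k = 0, 6, 8, 26/3, 17/2, 91/10, 721/60, …
ICs: h(0) = 0, h′(0) = 6, h′′(0) = 16.

f: a_k = 4, 12, 18, 18, 27/2, 81/10, 81/20, …
g: a_k = 2, 4, 8, 16, 32, 64, 128, …
Weyl lclm of L_f,L_g ⇒ L₀ (ord ≤ 2).
h=∫₀ˣh₀: take L = L₀·Dx.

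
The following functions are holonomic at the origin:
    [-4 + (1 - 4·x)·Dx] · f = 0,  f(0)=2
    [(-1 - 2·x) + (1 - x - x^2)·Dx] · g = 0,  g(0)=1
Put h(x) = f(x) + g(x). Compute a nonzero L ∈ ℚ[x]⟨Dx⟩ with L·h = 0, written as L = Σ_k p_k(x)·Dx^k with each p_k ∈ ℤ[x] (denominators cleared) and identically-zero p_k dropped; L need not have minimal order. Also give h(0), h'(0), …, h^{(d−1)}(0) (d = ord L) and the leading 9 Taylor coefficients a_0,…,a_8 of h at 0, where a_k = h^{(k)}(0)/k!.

f: a_k = 2, 8, 32, 128, 512, 2048, 8192, 32768, 131072, …
g: a_k = 1, 1, 2, 3, 5, 8, 13, 21, 34, …
f+g: L₀ = lclm(L_f,L_g), ord ≤ 1+1.
L = (-16 - 72·x + 24·x^2 - 32·x^3) + (28 - 38·x - 54·x^2 + 16·x^3 - 64·x^4)·Dx + (-3 + 17·x - 23·x^2 + 14·x^3 - 4·x^4 - 16·x^5)·Dx^2  (order 2).
h: a_k = 3, 9, 34, 131, 517, 2056, 8205, 32789, 131106, …
ICs: h(0) = 3, h′(0) = 9.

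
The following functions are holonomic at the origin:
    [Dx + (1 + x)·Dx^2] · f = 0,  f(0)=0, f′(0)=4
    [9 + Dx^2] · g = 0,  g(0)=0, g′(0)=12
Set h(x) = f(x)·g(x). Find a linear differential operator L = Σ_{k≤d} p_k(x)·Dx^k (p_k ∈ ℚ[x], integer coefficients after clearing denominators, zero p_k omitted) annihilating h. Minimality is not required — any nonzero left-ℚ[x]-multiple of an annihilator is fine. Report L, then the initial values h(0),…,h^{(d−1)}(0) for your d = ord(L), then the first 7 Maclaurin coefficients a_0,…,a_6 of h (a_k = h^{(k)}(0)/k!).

L = (2493 + 10854·x + 17091·x^2 + 11664·x^3 + 2916·x^4) + (612 + 1908·x + 1944·x^2 + 648·x^3)·Dx + (592 + 2484·x + 3834·x^2 + 2592·x^3 + 648·x^4)·Dx^2 + (68 + 212·x + 216·x^2 + 72·x^3)·Dx^3 + (35 + 142·x + 215·x^2 + 144·x^3 + 36·x^4)·Dx^4  (order 4).
h: a_k = 0, 0, 48, -24, -56, 24, 18, …
ICs: h(0) = 0, h′(0) = 0, h′′(0) = 96, h′′′(0) = -144.

f: a_k = 0, 4, -2, 4/3, -1, 4/5, -2/3, …
g: a_k = 0, 12, 0, -18, 0, 81/10, 0, …
Product ⇒ symmetric product L₀, ord ≤ 4.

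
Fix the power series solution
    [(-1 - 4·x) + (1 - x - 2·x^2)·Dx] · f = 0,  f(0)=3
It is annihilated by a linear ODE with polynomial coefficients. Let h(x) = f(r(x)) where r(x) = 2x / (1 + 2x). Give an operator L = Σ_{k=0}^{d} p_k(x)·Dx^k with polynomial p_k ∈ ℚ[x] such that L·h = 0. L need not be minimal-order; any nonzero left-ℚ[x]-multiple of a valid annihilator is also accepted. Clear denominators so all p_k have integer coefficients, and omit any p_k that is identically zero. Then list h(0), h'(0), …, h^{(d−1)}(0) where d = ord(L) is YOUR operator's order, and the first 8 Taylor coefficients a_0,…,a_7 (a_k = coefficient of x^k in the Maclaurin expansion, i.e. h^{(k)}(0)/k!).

f: a_k = 3, 3, 9, 15, 33, 63, 129, 255, …
h₀=f(r): pull back L_f along r ⇒ L₀.
L = (2 + 20·x) + (-1 - 4·x + 4·x^2 + 16·x^3)·Dx  (order 1).
h: a_k = 3, 6, 24, 0, 192, -384, 2304, -7680, …
ICs: h(0) = 3.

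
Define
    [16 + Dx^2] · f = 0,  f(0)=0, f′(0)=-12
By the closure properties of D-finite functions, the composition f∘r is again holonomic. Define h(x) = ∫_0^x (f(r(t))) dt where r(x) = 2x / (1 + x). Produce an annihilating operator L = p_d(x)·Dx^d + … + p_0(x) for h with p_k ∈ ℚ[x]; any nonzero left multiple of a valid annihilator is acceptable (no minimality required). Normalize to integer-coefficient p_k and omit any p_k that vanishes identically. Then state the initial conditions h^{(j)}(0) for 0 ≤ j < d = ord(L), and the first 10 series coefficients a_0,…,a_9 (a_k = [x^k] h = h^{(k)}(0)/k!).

f: a_k = 0, -12, 0, 32, 0, -128/5, 0, 1024/105, 0, -2048/945, …
f∘r: x↦r, Dx↦Dx/r' in L_f ⇒ L₀.
h=∫h₀ ⇒ L = L₀·Dx.
L = 64·Dx + (2 + 6·x + 6·x^2 + 2·x^3)·Dx^2 + (1 + 4·x + 6·x^2 + 4·x^3 + x^4)·Dx^3  (order 3).
h: a_k = 0, 0, -12, 8, 58, -744/5, 1732/15, 1560/7, -94811/105, 218728/135, …
ICs: h(0) = 0, h′(0) = 0, h′′(0) = -24.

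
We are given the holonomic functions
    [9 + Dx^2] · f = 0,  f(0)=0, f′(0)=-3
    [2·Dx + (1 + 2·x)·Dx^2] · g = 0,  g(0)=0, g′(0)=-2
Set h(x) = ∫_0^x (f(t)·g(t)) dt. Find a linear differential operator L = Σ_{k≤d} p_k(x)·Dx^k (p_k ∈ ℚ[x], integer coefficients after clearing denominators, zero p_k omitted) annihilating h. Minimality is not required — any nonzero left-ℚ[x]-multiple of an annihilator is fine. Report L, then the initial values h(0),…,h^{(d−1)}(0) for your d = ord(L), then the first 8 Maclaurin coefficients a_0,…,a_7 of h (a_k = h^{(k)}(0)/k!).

f: a_k = 0, -3, 0, 9/2, 0, -81/40, 0, 243/560, …
g: a_k = 0, -2, 2, -8/3, 4, -32/5, 32/3, -128/7, …
f·g: L₀ = L_f ⊗_s L_g, ord ≤ 2·2.
∫: right-multiply L₀ by Dx.
L = (63 + 1053·x + 3969·x^2 + 5832·x^3 + 2916·x^4)·Dx + (63 + 450·x + 972·x^2 + 648·x^3)·Dx^2 + (25 + 270·x + 918·x^2 + 1296·x^3 + 648·x^4)·Dx^3 + (7 + 50·x + 108·x^2 + 72·x^3)·Dx^4 + (2 + 17·x + 53·x^2 + 72·x^3 + 36·x^4)·Dx^5  (order 5).
h: a_k = 0, 0, 0, 2, -3/2, -1/5, -1/2, 45/28, …
ICs: h(0) = 0, h′(0) = 0, h′′(0) = 0, h′′′(0) = 12, h′′′′(0) = -36.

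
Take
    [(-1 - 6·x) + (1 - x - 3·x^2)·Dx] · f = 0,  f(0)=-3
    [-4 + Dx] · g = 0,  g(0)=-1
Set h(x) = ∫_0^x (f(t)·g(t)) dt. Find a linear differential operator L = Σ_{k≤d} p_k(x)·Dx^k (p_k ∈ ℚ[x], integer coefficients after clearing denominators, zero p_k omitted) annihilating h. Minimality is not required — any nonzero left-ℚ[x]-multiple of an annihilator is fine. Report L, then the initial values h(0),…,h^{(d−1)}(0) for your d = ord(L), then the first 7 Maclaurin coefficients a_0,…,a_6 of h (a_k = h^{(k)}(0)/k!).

f: a_k = -3, -3, -12, -21, -57, -120, -291, …
g: a_k = -1, -4, -8, -32/3, -32/3, -128/15, -256/45, …
Product ⇒ symmetric product L₀, ord ≤ 1.
∫: right-multiply L₀ by Dx.
L = (5 + 2·x - 12·x^2)·Dx + (-1 + x + 3·x^2)·Dx^2  (order 2).
h: a_k = 0, 3, 15/2, 16, 125/4, 301/5, 1754/15, …
ICs: h(0) = 0, h′(0) = 3.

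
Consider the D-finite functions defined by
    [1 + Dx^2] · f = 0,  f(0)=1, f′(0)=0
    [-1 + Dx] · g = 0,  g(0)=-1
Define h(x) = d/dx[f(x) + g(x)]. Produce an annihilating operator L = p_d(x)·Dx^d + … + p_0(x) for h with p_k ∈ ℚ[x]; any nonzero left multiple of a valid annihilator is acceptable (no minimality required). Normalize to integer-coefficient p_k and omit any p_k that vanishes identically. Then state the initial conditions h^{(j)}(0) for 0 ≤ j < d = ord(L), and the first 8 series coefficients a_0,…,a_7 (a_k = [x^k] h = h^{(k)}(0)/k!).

L = 1 - Dx + Dx^2 - Dx^3  (order 3).
h: a_k = -1, -2, -1/2, 0, -1/24, -1/60, -1/720, 0, …
ICs: h(0) = -1, h′(0) = -2, h′′(0) = -1.

f: a_k = 1, 0, -1/2, 0, 1/24, 0, -1/720, 0, …
g: a_k = -1, -1, -1/2, -1/6, -1/24, -1/120, -1/720, -1/5040, …
f+g: L₀ = lclm(L_f,L_g), ord ≤ 2+1.
h=h₀': d/dx-closure on L₀ ⇒ L.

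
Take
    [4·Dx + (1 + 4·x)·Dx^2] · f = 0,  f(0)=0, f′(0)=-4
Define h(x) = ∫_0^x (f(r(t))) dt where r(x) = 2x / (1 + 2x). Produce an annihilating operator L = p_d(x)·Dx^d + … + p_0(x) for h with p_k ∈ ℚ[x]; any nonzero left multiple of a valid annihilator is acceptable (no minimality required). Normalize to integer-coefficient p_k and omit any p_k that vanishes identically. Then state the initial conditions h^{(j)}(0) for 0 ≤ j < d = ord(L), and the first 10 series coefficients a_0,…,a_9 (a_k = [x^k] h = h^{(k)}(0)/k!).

L = (12 + 40·x)·Dx^2 + (1 + 12·x + 20·x^2)·Dx^3  (order 3).
h: a_k = 0, 0, -4, 16, -248/3, 2496/5, -49984/15, 23808, -1249984/7, 4166656/3, …
ICs: h(0) = 0, h′(0) = 0, h′′(0) = -8.

f: a_k = 0, -4, 8, -64/3, 64, -1024/5, 2048/3, -16384/7, 8192, -262144/9, …
L₀ from L_f via x↦r, Dx↦r'^{-1}Dx.
h=∫h₀ ⇒ L = L₀·Dx.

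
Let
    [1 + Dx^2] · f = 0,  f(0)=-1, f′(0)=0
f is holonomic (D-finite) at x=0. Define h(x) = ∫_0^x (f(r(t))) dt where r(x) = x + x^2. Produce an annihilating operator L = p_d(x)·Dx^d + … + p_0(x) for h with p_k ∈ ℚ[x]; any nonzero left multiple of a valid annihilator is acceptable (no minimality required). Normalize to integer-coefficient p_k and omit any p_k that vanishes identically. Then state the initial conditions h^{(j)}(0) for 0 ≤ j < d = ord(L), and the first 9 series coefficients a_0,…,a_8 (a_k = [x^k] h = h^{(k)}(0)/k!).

f: a_k = -1, 0, 1/2, 0, -1/24, 0, 1/720, 0, -1/40320, …
Change of var in L_f (x↦r) gives L₀.
h=∫₀ˣh₀: take L = L₀·Dx.
L = (1 + 6·x + 12·x^2 + 8·x^3)·Dx - 2·Dx^2 + (1 + 2·x)·Dx^3  (order 3).
h: a_k = 0, -1, 0, 1/6, 1/4, 11/120, -1/36, -179/5040, -19/960, …
ICs: h(0) = 0, h′(0) = -1, h′′(0) = 0.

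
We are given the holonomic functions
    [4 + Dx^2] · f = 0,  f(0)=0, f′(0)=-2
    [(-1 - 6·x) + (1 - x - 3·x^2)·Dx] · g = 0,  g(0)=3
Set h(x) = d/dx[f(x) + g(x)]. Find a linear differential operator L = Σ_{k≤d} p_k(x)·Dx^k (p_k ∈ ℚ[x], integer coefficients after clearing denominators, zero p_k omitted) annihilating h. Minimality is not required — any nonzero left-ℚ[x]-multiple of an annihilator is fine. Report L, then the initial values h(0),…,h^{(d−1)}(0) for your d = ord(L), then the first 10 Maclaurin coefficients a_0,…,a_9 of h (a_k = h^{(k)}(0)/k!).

f: a_k = 0, -2, 0, 4/3, 0, -4/15, 0, 8/315, 0, -4/2835, …
g: a_k = 3, 3, 12, 21, 57, 120, 291, 651, 1524, 3477, …
Sum ⇒ L₀ = lclm(L_f,L_g) in ℚ(x)⟨Dx⟩.
Differentiate: ansatz ord ≤ ord L₀ ⇒ L.
L = (976 + 5056·x + 17104·x^2 + 11760·x^3 + 18720·x^4 + 3888·x^5 + 3888·x^6) + (-92 - 516·x + 372·x^2 + 1232·x^3 + 2280·x^4 + 3240·x^5 + 1512·x^6 + 1296·x^7)·Dx + (244 + 1264·x + 4276·x^2 + 2940·x^3 + 4680·x^4 + 972·x^5 + 972·x^6)·Dx^2 + (-23 - 129·x + 93·x^2 + 308·x^3 + 570·x^4 + 810·x^5 + 378·x^6 + 324·x^7)·Dx^3  (order 3).
h: a_k = 1, 24, 67, 228, 1796/3, 1746, 205073/45, 12192, 9857291/315, 80490, …
ICs: h(0) = 1, h′(0) = 24, h′′(0) = 134.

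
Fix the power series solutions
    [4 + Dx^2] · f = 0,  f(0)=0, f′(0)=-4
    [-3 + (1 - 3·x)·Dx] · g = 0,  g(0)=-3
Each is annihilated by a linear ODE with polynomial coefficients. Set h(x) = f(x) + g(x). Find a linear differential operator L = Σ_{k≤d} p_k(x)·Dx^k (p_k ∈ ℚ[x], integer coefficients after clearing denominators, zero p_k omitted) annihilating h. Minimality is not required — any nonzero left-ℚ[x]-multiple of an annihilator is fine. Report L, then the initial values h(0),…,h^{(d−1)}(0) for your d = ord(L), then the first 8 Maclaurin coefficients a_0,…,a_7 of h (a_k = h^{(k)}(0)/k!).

f: a_k = 0, -4, 0, 8/3, 0, -8/15, 0, 16/315, …
g: a_k = -3, -9, -27, -81, -243, -729, -2187, -6561, …
L₀ := lclm(L_f,L_g); ord L₀ ≤ 2+1.
L = (-348 + 144·x - 216·x^2) + (44 - 180·x + 216·x^2 - 216·x^3)·Dx + (-87 + 36·x - 54·x^2)·Dx^2 + (11 - 45·x + 54·x^2 - 54·x^3)·Dx^3  (order 3).
h: a_k = -3, -13, -27, -235/3, -243, -10943/15, -2187, -2066699/315, …
ICs: h(0) = -3, h′(0) = -13, h′′(0) = -54.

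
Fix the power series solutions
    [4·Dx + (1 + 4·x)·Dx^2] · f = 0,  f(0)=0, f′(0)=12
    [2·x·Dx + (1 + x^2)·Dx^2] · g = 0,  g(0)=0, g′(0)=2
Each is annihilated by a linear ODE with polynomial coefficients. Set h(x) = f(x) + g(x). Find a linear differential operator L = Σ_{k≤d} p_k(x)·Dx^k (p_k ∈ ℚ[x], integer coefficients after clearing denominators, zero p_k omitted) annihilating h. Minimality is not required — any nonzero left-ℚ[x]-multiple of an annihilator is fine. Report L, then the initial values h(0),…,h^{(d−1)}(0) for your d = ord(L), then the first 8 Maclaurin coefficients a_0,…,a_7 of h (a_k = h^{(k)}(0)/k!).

f: a_k = 0, 12, -24, 64, -192, 3072/5, -2048, 49152/7, …
g: a_k = 0, 2, 0, -2/3, 0, 2/5, 0, -2/7, …
Weyl lclm of L_f,L_g ⇒ L₀ (ord ≤ 4).
L = (-4 - 48·x + 12·x^2 + 16·x^3)·Dx + (-17 - 8·x - 45·x^2 + 24·x^3 + 32·x^4)·Dx^2 + (-2 - 7·x + 4·x^2 + x^3 + 6·x^4 + 8·x^5)·Dx^3  (order 3).
h: a_k = 0, 14, -24, 190/3, -192, 3074/5, -2048, 49150/7, …
ICs: h(0) = 0, h′(0) = 14, h′′(0) = -48.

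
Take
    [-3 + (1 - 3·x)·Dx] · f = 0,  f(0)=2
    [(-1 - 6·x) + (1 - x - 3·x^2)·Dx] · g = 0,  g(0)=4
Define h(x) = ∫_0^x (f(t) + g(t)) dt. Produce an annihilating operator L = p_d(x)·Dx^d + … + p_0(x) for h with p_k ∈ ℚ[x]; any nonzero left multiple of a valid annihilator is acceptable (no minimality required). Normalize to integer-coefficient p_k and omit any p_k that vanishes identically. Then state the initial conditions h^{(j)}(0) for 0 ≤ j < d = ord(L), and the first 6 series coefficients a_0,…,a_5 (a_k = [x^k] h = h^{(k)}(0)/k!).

L = (6 - 108·x + 162·x^2 - 162·x^3)·Dx + (10 - 6·x - 108·x^2 + 270·x^3 - 324·x^4)·Dx^2 + (-2 + 14·x - 33·x^2 + 18·x^3 + 54·x^4 - 81·x^5)·Dx^3  (order 3).
h: a_k = 0, 6, 5, 34/3, 41/2, 238/5, …
ICs: h(0) = 0, h′(0) = 6, h′′(0) = 10.

f: a_k = 2, 6, 18, 54, 162, 486, …
g: a_k = 4, 4, 16, 28, 76, 160, …
f+g: L₀ = lclm(L_f,L_g), ord ≤ 1+1.
h=∫₀ˣh₀: take L = L₀·Dx.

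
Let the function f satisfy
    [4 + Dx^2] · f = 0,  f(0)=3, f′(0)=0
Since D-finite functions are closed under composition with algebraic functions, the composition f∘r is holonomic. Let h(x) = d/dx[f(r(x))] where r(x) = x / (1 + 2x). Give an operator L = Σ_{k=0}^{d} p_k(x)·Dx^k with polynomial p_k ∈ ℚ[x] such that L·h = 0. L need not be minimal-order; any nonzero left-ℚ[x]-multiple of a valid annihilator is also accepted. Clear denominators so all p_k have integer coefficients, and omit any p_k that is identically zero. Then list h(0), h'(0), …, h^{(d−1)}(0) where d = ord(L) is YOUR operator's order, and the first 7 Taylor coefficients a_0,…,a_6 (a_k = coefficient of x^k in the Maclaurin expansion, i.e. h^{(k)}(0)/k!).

L = (28 + 96·x + 96·x^2) + (12 + 72·x + 144·x^2 + 96·x^3)·Dx + (1 + 8·x + 24·x^2 + 32·x^3 + 16·x^4)·Dx^2  (order 2).
h: a_k = 0, -12, 72, -280, 880, -12008/5, 29232/5, …
ICs: h(0) = 0, h′(0) = -12.

f: a_k = 3, 0, -6, 0, 2, 0, -4/15, …
Substitute x→r, Dx→(1/r')Dx; clear ⇒ L₀.
Differentiate: ansatz ord ≤ ord L₀ ⇒ L.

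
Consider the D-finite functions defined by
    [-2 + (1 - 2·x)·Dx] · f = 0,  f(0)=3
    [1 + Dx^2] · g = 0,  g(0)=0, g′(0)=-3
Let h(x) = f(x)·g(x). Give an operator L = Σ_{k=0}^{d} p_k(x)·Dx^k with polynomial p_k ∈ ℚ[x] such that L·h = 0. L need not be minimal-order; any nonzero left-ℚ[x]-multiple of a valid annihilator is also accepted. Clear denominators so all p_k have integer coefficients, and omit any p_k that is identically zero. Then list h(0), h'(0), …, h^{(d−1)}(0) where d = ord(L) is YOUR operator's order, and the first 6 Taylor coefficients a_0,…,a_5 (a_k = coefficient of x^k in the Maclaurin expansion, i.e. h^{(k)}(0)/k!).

f: a_k = 3, 6, 12, 24, 48, 96, …
g: a_k = 0, -3, 0, 1/2, 0, -1/40, …
h₀=f·g: eliminate ⇒ L₀, order ≤ 1·2.
L = (-1 + 2·x) + 4·Dx + (-1 + 2·x)·Dx^2  (order 2).
h: a_k = 0, -9, -18, -69/2, -69, -5523/40, …
ICs: h(0) = 0, h′(0) = -9.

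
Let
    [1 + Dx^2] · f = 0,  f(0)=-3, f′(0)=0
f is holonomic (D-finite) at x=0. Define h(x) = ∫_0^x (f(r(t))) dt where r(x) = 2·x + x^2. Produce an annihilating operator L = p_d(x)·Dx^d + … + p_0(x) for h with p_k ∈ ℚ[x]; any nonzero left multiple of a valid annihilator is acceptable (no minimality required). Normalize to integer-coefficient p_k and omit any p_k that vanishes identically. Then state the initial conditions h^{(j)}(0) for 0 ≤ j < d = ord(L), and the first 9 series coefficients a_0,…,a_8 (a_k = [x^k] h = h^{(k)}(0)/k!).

L = (4 + 12·x + 12·x^2 + 4·x^3)·Dx - Dx^2 + (1 + x)·Dx^3  (order 3).
h: a_k = 0, -3, 0, 2, 3/2, -1/10, -2/3, -41/105, -1/40, …
ICs: h(0) = 0, h′(0) = -3, h′′(0) = 0.

f: a_k = -3, 0, 3/2, 0, -1/8, 0, 1/240, 0, -1/13440, …
Change of var in L_f (x↦r) gives L₀.
Integrate: L := L₀·Dx.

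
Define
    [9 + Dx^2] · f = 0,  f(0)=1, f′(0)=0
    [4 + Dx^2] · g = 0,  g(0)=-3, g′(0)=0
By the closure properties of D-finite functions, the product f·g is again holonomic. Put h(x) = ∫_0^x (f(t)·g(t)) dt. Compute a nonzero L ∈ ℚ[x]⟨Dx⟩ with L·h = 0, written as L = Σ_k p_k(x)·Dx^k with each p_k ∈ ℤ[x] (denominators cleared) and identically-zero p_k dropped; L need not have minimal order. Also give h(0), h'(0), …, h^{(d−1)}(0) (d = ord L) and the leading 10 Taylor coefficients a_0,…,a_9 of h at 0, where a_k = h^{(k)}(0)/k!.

f: a_k = 1, 0, -9/2, 0, 27/8, 0, -81/80, 0, 729/4480, 0, …
g: a_k = -3, 0, 6, 0, -2, 0, 4/15, 0, -2/105, 0, …
Product ⇒ symmetric product L₀, ord ≤ 4.
h=∫₀ˣh₀: take L = L₀·Dx.
L = 25·Dx + 26·Dx^3 + Dx^5  (order 5).
h: a_k = 0, -3, 0, 13/2, 0, -313/40, 0, 7813/1680, 0, -195313/120960, …
ICs: h(0) = 0, h′(0) = -3, h′′(0) = 0, h′′′(0) = 39, h′′′′(0) = 0.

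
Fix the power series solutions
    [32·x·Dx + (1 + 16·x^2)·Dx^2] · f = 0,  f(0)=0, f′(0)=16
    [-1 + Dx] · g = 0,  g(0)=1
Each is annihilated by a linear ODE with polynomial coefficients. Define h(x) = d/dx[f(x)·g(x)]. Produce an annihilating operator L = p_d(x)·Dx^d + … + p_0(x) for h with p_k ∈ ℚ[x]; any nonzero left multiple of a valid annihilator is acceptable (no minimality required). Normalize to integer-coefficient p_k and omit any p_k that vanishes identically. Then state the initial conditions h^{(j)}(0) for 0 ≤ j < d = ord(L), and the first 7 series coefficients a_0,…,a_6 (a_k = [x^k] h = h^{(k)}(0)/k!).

L = (-31 - 64·x + 1568·x^2 - 1024·x^3 + 256·x^4) + (30 + 96·x - 1600·x^2 + 1536·x^3 - 512·x^4)·Dx + (1 - 32·x + 32·x^2 - 512·x^3 + 256·x^4)·Dx^2  (order 2).
h: a_k = 16, 32, -232, -992/3, 3886, 14492/3, -940403/15, …
ICs: h(0) = 16, h′(0) = 32.

f: a_k = 0, 16, 0, -256/3, 0, 4096/5, 0, …
g: a_k = 1, 1, 1/2, 1/6, 1/24, 1/120, 1/720, …
f·g: L₀ = L_f ⊗_s L_g, ord ≤ 2·1.
Differentiate: ansatz ord ≤ ord L₀ ⇒ L.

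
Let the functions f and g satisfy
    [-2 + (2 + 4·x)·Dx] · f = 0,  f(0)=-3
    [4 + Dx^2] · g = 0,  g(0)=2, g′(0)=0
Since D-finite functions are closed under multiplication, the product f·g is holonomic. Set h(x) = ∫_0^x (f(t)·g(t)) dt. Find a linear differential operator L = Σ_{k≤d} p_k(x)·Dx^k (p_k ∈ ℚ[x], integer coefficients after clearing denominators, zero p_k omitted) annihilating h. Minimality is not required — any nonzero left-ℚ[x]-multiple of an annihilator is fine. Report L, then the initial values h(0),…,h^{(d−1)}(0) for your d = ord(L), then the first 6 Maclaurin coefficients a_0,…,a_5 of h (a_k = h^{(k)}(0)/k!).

f: a_k = -3, -3, 3/2, -3/2, 15/8, -21/8, …
g: a_k = 2, 0, -4, 0, 4/3, 0, …
f·g: L₀ = L_f ⊗_s L_g, ord ≤ 1·2.
h=∫h₀ ⇒ L = L₀·Dx.
L = (7 + 16·x + 16·x^2)·Dx + (-2 - 4·x)·Dx^2 + (1 + 4·x + 4·x^2)·Dx^3  (order 3).
h: a_k = 0, -6, -3, 5, 9/4, -5/4, …
ICs: h(0) = 0, h′(0) = -6, h′′(0) = -6.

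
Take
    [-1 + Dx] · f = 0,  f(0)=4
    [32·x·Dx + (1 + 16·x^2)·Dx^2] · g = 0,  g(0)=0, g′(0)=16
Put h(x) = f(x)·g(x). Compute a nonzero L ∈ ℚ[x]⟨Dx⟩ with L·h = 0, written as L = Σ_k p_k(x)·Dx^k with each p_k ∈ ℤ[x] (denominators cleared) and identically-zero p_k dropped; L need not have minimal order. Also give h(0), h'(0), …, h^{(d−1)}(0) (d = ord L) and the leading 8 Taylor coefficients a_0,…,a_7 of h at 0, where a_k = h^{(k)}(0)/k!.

L = (1 - 32·x + 16·x^2) + (-2 + 32·x - 32·x^2)·Dx + (1 + 16·x^2)·Dx^2  (order 2).
h: a_k = 0, 64, 64, -928/3, -992/3, 15544/5, 28984/9, -3761612/105, …
ICs: h(0) = 0, h′(0) = 64.

f: a_k = 4, 4, 2, 2/3, 1/6, 1/30, 1/180, 1/1260, …
g: a_k = 0, 16, 0, -256/3, 0, 4096/5, 0, -65536/7, …
L₀ := L_f ⊗_s L_g (sym. prod.), ord ≤ 2.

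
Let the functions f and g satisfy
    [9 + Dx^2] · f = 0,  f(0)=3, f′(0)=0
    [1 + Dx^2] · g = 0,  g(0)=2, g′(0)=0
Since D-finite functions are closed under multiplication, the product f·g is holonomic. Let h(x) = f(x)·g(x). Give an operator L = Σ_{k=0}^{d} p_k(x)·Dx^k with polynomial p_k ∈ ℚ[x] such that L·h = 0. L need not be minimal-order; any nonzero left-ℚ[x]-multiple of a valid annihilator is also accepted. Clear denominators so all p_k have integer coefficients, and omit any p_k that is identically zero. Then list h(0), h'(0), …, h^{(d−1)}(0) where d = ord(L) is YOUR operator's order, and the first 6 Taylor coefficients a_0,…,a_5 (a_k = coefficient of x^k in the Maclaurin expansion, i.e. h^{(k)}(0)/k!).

f: a_k = 3, 0, -27/2, 0, 81/8, 0, …
g: a_k = 2, 0, -1, 0, 1/12, 0, …
f·g: L₀ = L_f ⊗_s L_g, ord ≤ 2·2.
L = 64 + 20·Dx^2 + Dx^4  (order 4).
h: a_k = 6, 0, -30, 0, 34, 0, …
ICs: h(0) = 6, h′(0) = 0, h′′(0) = -60, h′′′(0) = 0.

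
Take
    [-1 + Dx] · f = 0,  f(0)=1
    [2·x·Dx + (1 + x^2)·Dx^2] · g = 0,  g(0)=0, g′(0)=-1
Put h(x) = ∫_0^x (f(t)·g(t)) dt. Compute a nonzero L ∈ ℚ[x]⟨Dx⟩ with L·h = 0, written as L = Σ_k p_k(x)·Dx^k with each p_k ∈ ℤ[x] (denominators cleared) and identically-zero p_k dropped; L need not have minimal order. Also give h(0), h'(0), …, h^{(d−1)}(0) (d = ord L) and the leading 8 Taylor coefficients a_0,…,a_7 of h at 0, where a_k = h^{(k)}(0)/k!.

f: a_k = 1, 1, 1/2, 1/6, 1/24, 1/120, 1/720, 1/5040, …
g: a_k = 0, -1, 0, 1/3, 0, -1/5, 0, 1/7, …
f·g: L₀ = L_f ⊗_s L_g, ord ≤ 1·2.
h=∫h₀ ⇒ L = L₀·Dx.
L = (1 - 2·x + x^2)·Dx + (-2 + 2·x - 2·x^2)·Dx^2 + (1 + x^2)·Dx^3  (order 3).
h: a_k = 0, 0, -1/2, -1/3, -1/24, 1/30, -1/80, -11/504, …
ICs: h(0) = 0, h′(0) = 0, h′′(0) = -1.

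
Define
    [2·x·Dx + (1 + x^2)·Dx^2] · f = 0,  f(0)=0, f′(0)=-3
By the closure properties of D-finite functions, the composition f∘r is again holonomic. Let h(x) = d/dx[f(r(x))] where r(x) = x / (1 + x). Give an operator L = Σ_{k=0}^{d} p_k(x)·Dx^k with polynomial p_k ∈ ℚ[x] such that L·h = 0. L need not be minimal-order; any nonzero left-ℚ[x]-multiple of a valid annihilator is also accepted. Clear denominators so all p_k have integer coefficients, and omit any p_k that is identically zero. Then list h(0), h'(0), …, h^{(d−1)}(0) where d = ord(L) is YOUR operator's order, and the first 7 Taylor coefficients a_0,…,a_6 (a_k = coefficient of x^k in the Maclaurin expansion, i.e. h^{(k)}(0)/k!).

L = (2 + 4·x) + (1 + 2·x + 2·x^2)·Dx  (order 1).
h: a_k = -3, 6, -6, 0, 12, -24, 24, …
ICs: h(0) = -3.

f: a_k = 0, -3, 0, 1, 0, -3/5, 0, …
L₀ from L_f via x↦r, Dx↦r'^{-1}Dx.
h₀' ⇒ L via d/dx closure of L₀.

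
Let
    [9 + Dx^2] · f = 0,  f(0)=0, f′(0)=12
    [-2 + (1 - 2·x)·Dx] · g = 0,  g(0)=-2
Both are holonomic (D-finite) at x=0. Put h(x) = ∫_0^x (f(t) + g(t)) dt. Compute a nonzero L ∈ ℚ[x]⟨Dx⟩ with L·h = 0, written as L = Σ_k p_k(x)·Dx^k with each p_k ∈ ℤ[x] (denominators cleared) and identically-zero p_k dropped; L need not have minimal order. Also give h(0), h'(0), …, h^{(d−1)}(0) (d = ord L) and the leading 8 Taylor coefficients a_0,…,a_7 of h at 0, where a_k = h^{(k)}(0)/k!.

L = (-594 + 648·x - 648·x^2)·Dx + (153 - 630·x + 972·x^2 - 648·x^3)·Dx^2 + (-66 + 72·x - 72·x^2)·Dx^3 + (17 - 70·x + 108·x^2 - 72·x^3)·Dx^4  (order 4).
h: a_k = 0, -2, 4, -8/3, -17/2, -32/5, -559/60, -128/7, …
ICs: h(0) = 0, h′(0) = -2, h′′(0) = 8, h′′′(0) = -16.

f: a_k = 0, 12, 0, -18, 0, 81/10, 0, -243/140, …
g: a_k = -2, -4, -8, -16, -32, -64, -128, -256, …
Sum ⇒ L₀ = lclm(L_f,L_g) in ℚ(x)⟨Dx⟩.
h=∫h₀ ⇒ L = L₀·Dx.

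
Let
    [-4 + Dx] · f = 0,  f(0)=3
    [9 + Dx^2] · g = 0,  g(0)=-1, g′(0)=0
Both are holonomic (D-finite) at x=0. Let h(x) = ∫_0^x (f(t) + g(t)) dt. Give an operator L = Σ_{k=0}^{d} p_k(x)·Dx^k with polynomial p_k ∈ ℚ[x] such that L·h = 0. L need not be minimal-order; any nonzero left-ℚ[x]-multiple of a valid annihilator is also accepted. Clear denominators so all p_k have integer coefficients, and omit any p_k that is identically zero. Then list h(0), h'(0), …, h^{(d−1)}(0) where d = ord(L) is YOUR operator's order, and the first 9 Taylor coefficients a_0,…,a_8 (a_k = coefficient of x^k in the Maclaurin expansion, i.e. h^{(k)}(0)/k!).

f: a_k = 3, 12, 24, 32, 32, 128/5, 256/15, 1024/105, 512/105, …
g: a_k = -1, 0, 9/2, 0, -27/8, 0, 81/80, 0, -729/4480, …
f+g: L₀ = lclm(L_f,L_g), ord ≤ 1+2.
h=∫₀ˣh₀: take L = L₀·Dx.
L = -36·Dx + 9·Dx^2 - 4·Dx^3 + Dx^4  (order 4).
h: a_k = 0, 2, 6, 19/2, 8, 229/40, 64/15, 4339/1680, 128/105, …
ICs: h(0) = 0, h′(0) = 2, h′′(0) = 12, h′′′(0) = 57.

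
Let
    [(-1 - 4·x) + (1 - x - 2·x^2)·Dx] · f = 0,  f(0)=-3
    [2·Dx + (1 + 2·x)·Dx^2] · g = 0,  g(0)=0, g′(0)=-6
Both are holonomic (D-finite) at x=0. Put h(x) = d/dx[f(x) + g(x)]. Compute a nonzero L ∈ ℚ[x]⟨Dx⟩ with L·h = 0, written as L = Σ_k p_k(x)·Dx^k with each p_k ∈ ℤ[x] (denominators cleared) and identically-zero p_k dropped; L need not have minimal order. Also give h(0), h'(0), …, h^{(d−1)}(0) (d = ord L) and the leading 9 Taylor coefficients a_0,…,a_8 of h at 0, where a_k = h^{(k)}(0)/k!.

L = (54 + 228·x + 432·x^2 + 288·x^3 + 192·x^4) + (11 + 124·x + 464·x^2 + 704·x^3 + 592·x^4 + 320·x^5)·Dx + (-4 - 19·x - 17·x^2 + 42·x^3 + 116·x^4 + 136·x^5 + 64·x^6)·Dx^2  (order 2).
h: a_k = -9, -6, -69, -84, -411, -582, -2169, -3336, -10743, …
ICs: h(0) = -9, h′(0) = -6.

f: a_k = -3, -3, -9, -15, -33, -63, -129, -255, -513, …
g: a_k = 0, -6, 6, -8, 12, -96/5, 32, -384/7, 96, …
Weyl lclm of L_f,L_g ⇒ L₀ (ord ≤ 3).
Derive L from L₀ (diff closure).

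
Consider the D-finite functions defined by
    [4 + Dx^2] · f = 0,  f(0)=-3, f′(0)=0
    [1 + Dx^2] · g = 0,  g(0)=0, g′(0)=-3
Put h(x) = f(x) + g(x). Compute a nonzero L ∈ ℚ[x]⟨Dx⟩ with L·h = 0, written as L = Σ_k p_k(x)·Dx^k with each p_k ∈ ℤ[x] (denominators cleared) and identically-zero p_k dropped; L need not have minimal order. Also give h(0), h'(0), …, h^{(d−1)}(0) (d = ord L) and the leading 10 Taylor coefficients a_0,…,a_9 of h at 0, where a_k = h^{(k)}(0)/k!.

f: a_k = -3, 0, 6, 0, -2, 0, 4/15, 0, -2/105, 0, …
g: a_k = 0, -3, 0, 1/2, 0, -1/40, 0, 1/1680, 0, -1/120960, …
f+g: L₀ = lclm(L_f,L_g), ord ≤ 2+2.
L = 4 + 5·Dx^2 + Dx^4  (order 4).
h: a_k = -3, -3, 6, 1/2, -2, -1/40, 4/15, 1/1680, -2/105, -1/120960, …
ICs: h(0) = -3, h′(0) = -3, h′′(0) = 12, h′′′(0) = 3.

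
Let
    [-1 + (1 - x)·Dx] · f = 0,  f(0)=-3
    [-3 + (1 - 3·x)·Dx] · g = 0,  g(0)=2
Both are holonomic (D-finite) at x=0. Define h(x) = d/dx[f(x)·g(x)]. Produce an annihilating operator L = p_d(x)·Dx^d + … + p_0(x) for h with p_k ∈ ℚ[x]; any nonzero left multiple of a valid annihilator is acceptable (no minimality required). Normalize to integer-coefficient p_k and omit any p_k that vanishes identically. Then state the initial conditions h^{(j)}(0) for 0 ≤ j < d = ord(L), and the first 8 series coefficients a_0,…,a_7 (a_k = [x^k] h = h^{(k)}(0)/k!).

f: a_k = -3, -3, -3, -3, -3, -3, -3, -3, …
g: a_k = 2, 6, 18, 54, 162, 486, 1458, 4374, …
L₀ := L_f ⊗_s L_g (sym. prod.), ord ≤ 1.
Derive L from L₀ (diff closure).
L = (13 - 36·x + 27·x^2) + (-2 + 11·x - 18·x^2 + 9·x^3)·Dx  (order 1).
h: a_k = -24, -156, -720, -2904, -10920, -39348, -137760, -472368, …
ICs: h(0) = -24.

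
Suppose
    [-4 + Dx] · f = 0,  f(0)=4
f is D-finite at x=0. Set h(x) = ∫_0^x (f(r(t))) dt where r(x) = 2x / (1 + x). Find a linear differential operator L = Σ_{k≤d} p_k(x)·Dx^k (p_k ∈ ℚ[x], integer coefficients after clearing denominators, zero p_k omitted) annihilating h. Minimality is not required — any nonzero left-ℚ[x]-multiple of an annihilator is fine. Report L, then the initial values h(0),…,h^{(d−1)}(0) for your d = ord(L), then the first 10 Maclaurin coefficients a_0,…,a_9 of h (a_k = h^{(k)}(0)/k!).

f: a_k = 4, 16, 32, 128/3, 128/3, 512/15, 1024/45, 4096/315, 2048/315, 8192/2835, …
f∘r: x↦r, Dx↦Dx/r' in L_f ⇒ L₀.
h=∫₀ˣh₀: take L = L₀·Dx.
L = -8·Dx + (1 + 2·x + x^2)·Dx^2  (order 2).
h: a_k = 0, 4, 16, 32, 88/3, 32/15, -176/15, 736/315, 1612/315, -1504/315, …
ICs: h(0) = 0, h′(0) = 4.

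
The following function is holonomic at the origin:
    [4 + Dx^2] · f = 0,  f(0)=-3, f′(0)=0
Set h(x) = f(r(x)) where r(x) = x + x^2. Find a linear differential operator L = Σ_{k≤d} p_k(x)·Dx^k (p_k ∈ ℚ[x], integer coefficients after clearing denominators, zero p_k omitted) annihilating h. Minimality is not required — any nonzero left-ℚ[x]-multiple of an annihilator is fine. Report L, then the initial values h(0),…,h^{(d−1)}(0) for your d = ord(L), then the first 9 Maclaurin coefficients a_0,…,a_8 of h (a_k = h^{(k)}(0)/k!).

f: a_k = -3, 0, 6, 0, -2, 0, 4/15, 0, -2/105, …
f∘r: x↦r, Dx↦Dx/r' in L_f ⇒ L₀.
L = (4 + 24·x + 48·x^2 + 32·x^3) - 2·Dx + (1 + 2·x)·Dx^2  (order 2).
h: a_k = -3, 0, 6, 12, 4, -8, -176/15, -32/5, 208/105, …
ICs: h(0) = -3, h′(0) = 0.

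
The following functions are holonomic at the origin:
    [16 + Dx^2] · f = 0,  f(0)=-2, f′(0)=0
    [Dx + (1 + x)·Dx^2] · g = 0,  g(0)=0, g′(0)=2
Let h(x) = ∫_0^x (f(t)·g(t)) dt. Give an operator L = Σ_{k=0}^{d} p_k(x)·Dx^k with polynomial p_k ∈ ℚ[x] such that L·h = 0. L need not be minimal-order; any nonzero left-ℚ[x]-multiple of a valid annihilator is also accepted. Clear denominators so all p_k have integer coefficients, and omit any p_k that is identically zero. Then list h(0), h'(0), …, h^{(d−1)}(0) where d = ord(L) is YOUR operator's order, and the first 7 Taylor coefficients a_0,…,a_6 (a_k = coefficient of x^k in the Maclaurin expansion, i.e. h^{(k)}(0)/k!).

L = (15072 + 62976·x + 97024·x^2 + 65536·x^3 + 16384·x^4)·Dx + (1984 + 6080·x + 6144·x^2 + 2048·x^3)·Dx^2 + (1950 + 8000·x + 12192·x^2 + 8192·x^3 + 2048·x^4)·Dx^3 + (124 + 380·x + 384·x^2 + 128·x^3)·Dx^4 + (63 + 254·x + 383·x^2 + 256·x^3 + 64·x^4)·Dx^5  (order 5).
h: a_k = 0, 0, -2, 2/3, 23/3, -3, -82/15, …
ICs: h(0) = 0, h′(0) = 0, h′′(0) = -4, h′′′(0) = 4, h′′′′(0) = 184.

f: a_k = -2, 0, 16, 0, -64/3, 0, 512/45, …
g: a_k = 0, 2, -1, 2/3, -1/2, 2/5, -1/3, …
f·g: L₀ = L_f ⊗_s L_g, ord ≤ 2·2.
h=∫₀ˣh₀: take L = L₀·Dx.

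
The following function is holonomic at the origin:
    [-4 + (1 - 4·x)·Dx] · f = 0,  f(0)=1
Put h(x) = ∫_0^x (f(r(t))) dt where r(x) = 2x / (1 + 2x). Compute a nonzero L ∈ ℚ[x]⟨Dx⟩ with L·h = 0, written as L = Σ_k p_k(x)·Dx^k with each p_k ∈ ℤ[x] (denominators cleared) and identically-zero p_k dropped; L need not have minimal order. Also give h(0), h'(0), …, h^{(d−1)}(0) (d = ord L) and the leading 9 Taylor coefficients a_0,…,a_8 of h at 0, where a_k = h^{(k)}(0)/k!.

f: a_k = 1, 4, 16, 64, 256, 1024, 4096, 16384, 65536, …
f∘r: x↦r, Dx↦Dx/r' in L_f ⇒ L₀.
Integrate: L := L₀·Dx.
L = 8·Dx + (-1 + 4·x + 12·x^2)·Dx^2  (order 2).
h: a_k = 0, 1, 4, 16, 72, 1728/5, 1728, 62208/7, 46656, …
ICs: h(0) = 0, h′(0) = 1.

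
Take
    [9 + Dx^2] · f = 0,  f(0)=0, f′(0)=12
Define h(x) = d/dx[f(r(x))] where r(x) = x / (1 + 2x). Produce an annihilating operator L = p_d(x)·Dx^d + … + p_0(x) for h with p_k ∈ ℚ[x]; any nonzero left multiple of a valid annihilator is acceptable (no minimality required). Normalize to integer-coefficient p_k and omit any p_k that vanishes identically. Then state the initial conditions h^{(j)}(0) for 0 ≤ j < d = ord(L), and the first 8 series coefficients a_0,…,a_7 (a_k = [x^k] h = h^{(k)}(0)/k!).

L = (33 + 96·x + 96·x^2) + (12 + 72·x + 144·x^2 + 96·x^3)·Dx + (1 + 8·x + 24·x^2 + 32·x^3 + 16·x^4)·Dx^2  (order 2).
h: a_k = 12, -48, 90, 48, -2319/2, 5850, -429483/20, 332652/5, …
ICs: h(0) = 12, h′(0) = -48.

f: a_k = 0, 12, 0, -18, 0, 81/10, 0, -243/140, …
f∘r: x↦r, Dx↦Dx/r' in L_f ⇒ L₀.
h=h₀': d/dx-closure on L₀ ⇒ L.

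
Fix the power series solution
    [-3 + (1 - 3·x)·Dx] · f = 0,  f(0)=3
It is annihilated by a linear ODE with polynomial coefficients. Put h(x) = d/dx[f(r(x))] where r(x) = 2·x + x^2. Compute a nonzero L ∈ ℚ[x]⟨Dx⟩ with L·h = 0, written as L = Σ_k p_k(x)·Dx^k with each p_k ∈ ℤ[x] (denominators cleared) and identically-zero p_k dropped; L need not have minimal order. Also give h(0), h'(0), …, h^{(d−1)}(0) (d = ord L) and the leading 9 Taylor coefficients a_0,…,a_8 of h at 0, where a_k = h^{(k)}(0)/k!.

L = (13 + 18·x + 9·x^2) + (-1 + 5·x + 9·x^2 + 3·x^3)·Dx  (order 1).
h: a_k = 18, 234, 2268, 19548, 157950, 1225206, 9239832, 68259672, 496392138, …
ICs: h(0) = 18.

f: a_k = 3, 9, 27, 81, 243, 729, 2187, 6561, 19683, …
Substitute x→r, Dx→(1/r')Dx; clear ⇒ L₀.
Derive L from L₀ (diff closure).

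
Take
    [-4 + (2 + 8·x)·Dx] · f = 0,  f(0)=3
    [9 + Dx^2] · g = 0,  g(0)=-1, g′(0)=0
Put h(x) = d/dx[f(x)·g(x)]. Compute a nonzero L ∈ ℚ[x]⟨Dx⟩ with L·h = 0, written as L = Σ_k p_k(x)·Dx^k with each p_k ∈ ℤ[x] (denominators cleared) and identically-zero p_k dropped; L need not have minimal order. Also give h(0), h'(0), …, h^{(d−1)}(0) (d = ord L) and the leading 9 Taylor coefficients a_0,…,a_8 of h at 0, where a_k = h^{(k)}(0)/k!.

f: a_k = 3, 6, -6, 12, -30, 84, -252, 792, -2574, …
g: a_k = -1, 0, 9/2, 0, -27/8, 0, 81/80, 0, -729/4480, …
Product ⇒ symmetric product L₀, ord ≤ 2.
h=h₀': d/dx-closure on L₀ ⇒ L.
L = (131 + 1392·x + 4512·x^2 + 6912·x^3 + 6912·x^4) + (4 - 80·x - 576·x^2 - 768·x^3)·Dx + (7 + 80·x + 352·x^2 + 768·x^3 + 768·x^4)·Dx^2  (order 2).
h: a_k = -6, 39, 45, -57/2, -1005/4, 33669/40, -125559/40, 6875397/560, -106612659/2240, …
ICs: h(0) = -6, h′(0) = 39.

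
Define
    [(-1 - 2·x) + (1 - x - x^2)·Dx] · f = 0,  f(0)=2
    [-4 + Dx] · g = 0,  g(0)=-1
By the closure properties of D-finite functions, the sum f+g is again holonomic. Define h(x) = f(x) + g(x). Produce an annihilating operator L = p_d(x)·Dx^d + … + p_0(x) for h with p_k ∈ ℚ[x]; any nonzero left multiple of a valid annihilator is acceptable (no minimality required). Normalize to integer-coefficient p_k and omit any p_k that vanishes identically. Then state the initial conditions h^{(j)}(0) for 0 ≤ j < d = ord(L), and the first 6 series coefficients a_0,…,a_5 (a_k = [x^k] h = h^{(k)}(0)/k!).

f: a_k = 2, 2, 4, 6, 10, 16, …
g: a_k = -1, -4, -8, -32/3, -32/3, -128/15, …
Sum ⇒ L₀ = lclm(L_f,L_g) in ℚ(x)⟨Dx⟩.
L = (-8·x - 72·x^2 - 32·x^3) + (-12 + 38·x + 22·x^2 - 32·x^3 - 16·x^4)·Dx + (3 - 9·x - x^2 + 10·x^3 + 4·x^4)·Dx^2  (order 2).
h: a_k = 1, -2, -4, -14/3, -2/3, 112/15, …
ICs: h(0) = 1, h′(0) = -2.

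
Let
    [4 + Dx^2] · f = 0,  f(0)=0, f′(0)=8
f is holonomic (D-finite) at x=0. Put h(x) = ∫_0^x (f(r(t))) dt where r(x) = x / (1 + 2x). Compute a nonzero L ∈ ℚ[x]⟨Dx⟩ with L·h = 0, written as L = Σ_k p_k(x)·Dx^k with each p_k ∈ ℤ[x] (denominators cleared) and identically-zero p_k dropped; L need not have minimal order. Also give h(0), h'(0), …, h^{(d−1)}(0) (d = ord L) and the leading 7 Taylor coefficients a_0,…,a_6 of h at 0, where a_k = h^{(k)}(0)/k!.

f: a_k = 0, 8, 0, -16/3, 0, 16/15, 0, …
f∘r: x↦r, Dx↦Dx/r' in L_f ⇒ L₀.
Integrate: L := L₀·Dx.
L = 4·Dx + (4 + 24·x + 48·x^2 + 32·x^3)·Dx^2 + (1 + 8·x + 24·x^2 + 32·x^3 + 16·x^4)·Dx^3  (order 3).
h: a_k = 0, 0, 4, -16/3, 20/3, -32/5, 8/45, …
ICs: h(0) = 0, h′(0) = 0, h′′(0) = 8.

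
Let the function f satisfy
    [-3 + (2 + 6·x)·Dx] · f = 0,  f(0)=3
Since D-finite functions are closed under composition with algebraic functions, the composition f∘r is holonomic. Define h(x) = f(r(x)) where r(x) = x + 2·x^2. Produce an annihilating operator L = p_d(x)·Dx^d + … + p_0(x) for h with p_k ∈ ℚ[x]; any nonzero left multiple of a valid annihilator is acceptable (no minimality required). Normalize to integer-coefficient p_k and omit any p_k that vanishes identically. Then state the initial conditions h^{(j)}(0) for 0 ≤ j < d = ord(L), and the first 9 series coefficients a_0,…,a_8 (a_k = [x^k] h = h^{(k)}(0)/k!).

L = (-3 - 12·x) + (2 + 6·x + 12·x^2)·Dx  (order 1).
h: a_k = 3, 9/2, 45/8, -135/16, 945/128, 1215/256, -33615/1024, 125145/2048, -846855/32768, …
ICs: h(0) = 3.

f: a_k = 3, 9/2, -27/8, 81/16, -1215/128, 5103/256, -45927/1024, 216513/2048, -8444007/32768, …
L₀ from L_f via x↦r, Dx↦r'^{-1}Dx.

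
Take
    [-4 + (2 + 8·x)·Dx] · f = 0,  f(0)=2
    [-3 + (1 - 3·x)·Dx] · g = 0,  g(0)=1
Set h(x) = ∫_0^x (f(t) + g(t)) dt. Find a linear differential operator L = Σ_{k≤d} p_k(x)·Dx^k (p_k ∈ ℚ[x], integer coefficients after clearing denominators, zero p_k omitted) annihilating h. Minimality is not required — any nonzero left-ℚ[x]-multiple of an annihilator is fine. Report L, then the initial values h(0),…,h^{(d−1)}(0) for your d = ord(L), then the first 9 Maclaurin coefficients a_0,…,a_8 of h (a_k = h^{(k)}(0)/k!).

f: a_k = 2, 4, -4, 8, -20, 56, -168, 528, -1716, …
g: a_k = 1, 3, 9, 27, 81, 243, 729, 2187, 6561, …
Weyl lclm of L_f,L_g ⇒ L₀ (ord ≤ 2).
Integrate: L := L₀·Dx.
L = (48 + 108·x)·Dx + (-22 - 120·x - 324·x^2)·Dx^2 + (1 + 19·x + 6·x^2 - 216·x^3)·Dx^3  (order 3).
h: a_k = 0, 3, 7/2, 5/3, 35/4, 61/5, 299/6, 561/7, 2715/8, …
ICs: h(0) = 0, h′(0) = 3, h′′(0) = 7.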